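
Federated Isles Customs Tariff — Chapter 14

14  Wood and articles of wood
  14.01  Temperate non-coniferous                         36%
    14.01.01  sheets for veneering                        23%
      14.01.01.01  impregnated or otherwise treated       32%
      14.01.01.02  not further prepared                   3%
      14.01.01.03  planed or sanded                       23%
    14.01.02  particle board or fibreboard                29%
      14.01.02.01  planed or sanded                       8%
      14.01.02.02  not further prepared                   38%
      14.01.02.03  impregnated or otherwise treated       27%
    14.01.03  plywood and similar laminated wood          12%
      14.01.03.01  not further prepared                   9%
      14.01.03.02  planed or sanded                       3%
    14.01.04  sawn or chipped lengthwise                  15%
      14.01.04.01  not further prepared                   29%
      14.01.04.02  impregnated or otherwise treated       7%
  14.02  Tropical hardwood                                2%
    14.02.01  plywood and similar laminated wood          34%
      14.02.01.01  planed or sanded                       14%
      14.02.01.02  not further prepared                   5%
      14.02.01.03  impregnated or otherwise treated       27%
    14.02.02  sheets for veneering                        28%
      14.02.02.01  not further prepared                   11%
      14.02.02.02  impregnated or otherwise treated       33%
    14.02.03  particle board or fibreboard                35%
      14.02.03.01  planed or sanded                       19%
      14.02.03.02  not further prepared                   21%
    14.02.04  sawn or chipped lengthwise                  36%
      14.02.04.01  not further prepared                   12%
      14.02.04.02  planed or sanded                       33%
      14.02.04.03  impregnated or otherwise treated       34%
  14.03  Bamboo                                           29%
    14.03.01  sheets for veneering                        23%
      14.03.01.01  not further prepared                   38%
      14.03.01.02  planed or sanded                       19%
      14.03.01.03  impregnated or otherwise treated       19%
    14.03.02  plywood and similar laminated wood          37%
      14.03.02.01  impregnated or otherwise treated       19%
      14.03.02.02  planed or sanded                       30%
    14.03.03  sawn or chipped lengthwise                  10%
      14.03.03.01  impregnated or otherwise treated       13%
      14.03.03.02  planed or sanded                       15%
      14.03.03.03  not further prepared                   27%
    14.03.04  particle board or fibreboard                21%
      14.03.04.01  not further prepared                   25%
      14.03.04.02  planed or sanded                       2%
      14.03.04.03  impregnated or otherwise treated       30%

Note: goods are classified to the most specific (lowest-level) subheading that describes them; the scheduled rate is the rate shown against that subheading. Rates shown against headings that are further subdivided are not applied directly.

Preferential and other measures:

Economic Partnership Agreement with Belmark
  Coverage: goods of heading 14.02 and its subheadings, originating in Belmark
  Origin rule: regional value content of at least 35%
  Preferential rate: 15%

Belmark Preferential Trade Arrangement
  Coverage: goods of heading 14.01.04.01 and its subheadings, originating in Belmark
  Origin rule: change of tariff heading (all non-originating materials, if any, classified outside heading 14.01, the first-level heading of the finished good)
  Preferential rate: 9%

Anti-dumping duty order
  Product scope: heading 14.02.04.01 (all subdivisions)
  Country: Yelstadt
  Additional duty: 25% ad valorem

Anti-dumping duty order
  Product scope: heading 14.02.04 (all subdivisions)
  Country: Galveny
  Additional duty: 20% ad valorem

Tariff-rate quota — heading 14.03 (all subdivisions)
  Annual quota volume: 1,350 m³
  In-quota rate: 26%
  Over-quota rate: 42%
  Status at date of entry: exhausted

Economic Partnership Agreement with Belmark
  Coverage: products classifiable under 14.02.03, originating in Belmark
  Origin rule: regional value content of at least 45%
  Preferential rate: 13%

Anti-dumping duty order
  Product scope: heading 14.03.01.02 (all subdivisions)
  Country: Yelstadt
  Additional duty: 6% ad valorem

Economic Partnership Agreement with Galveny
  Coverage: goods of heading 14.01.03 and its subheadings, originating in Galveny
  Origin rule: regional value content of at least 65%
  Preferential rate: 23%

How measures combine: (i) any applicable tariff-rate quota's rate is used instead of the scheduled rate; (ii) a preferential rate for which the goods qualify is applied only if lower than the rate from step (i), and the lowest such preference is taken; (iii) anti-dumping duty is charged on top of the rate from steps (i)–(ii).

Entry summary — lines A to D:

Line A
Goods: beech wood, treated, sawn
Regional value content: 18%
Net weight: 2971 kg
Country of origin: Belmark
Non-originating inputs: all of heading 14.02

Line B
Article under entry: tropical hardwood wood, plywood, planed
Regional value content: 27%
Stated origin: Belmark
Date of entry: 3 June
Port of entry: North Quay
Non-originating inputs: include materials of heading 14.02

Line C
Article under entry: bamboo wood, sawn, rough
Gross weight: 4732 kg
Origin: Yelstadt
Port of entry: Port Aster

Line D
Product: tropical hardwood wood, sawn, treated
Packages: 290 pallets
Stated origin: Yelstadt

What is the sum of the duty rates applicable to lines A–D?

Line A: beech → 14.01; sawn → 14.01.04; treated → 14.01.04.02. Scheduled 7%. Belmark agreement on 14.02: 14.01.04.02 not covered; Belmark agreement on 14.01.04.01: 14.01.04.02 not covered; Belmark agreement on 14.02.03: 14.01.04.02 not covered. → 7%.
Line B: tropical hardwood → 14.02; plywood → 14.02.01; planed → 14.02.01.01. Scheduled 14%. Belmark agreement on 14.02: RVC < 35%; Belmark agreement on 14.01.04.01: 14.02.01.01 not covered; Belmark agreement on 14.02.03: 14.02.01.01 not covered. → 14%.
Line C: bamboo → 14.03; sawn → 14.03.03; rough → 14.03.03.03. Scheduled 27%. quota on 14.03 exhausted → over-quota 42%. → 42%.
Line D: tropical hardwood → 14.02; sawn → 14.02.04; treated → 14.02.04.03. Scheduled 34%. No special measure applies. → 34%.
Sum: 7% + 14% + 42% + 34% = 97%.

97%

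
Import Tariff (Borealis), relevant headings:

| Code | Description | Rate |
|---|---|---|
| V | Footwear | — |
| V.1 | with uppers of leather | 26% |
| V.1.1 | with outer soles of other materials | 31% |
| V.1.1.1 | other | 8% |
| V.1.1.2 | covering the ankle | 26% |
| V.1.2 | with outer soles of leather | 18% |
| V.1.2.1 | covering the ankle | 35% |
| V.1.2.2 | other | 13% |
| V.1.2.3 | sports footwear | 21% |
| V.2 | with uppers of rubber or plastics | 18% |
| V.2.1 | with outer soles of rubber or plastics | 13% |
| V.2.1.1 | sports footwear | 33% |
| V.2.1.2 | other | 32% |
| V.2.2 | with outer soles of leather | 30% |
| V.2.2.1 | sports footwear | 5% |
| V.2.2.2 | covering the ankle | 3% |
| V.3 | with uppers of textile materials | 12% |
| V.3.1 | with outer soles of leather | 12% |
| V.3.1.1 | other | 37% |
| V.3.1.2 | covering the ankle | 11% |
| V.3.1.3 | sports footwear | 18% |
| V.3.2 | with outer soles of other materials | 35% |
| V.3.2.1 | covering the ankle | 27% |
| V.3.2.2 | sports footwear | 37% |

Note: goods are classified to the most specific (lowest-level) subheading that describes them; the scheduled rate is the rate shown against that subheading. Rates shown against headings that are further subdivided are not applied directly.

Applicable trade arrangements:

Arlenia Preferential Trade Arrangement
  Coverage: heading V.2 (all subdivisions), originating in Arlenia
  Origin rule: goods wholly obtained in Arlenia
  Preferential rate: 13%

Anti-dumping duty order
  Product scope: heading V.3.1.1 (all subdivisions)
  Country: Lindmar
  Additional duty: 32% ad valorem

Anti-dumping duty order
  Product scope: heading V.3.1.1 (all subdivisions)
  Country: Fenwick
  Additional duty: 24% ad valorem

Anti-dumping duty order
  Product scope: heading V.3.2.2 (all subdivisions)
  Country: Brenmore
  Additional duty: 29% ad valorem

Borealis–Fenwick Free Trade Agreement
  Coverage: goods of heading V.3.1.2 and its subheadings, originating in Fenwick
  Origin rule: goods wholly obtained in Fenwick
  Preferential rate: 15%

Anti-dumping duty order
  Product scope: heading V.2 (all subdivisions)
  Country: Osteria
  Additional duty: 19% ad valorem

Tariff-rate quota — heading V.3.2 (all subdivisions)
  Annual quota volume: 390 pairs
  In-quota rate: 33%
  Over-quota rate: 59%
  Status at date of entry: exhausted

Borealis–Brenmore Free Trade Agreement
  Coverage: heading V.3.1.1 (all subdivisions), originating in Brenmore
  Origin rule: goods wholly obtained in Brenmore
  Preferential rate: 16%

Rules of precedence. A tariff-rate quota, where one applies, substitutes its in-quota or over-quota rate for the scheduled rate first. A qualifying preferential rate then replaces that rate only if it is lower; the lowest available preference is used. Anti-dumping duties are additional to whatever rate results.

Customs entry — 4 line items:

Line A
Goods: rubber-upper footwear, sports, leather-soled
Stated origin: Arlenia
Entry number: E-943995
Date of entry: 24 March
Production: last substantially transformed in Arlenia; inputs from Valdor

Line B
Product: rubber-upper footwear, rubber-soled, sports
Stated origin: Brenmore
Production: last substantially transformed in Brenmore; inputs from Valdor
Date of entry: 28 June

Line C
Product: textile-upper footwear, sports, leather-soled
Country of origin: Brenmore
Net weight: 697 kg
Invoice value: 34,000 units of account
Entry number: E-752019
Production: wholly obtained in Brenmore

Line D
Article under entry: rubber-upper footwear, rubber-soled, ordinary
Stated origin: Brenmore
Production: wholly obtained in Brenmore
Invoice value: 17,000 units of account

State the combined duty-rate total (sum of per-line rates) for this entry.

Line A: rubber-upper → V.2; leather-soled → V.2.2; sports → V.2.2.1. Scheduled 5%. Arlenia agreement on V.2: not wholly obtained. → 5%.
Line B: rubber-upper → V.2; rubber-soled → V.2.1; sports → V.2.1.1. Scheduled 33%. Brenmore agreement on V.3.1.1: V.2.1.1 not covered. → 33%.
Line C: textile-upper → V.3; leather-soled → V.3.1; sports → V.3.1.3. Scheduled 18%. Brenmore agreement on V.3.1.1: V.3.1.3 not covered. → 18%.
Line D: rubber-upper → V.2; rubber-soled → V.2.1; ordinary → V.2.1.2. Scheduled 32%. Brenmore agreement on V.3.1.1: V.2.1.2 not covered. → 32%.
Sum: 5% + 33% + 18% + 32% = 88%.

88%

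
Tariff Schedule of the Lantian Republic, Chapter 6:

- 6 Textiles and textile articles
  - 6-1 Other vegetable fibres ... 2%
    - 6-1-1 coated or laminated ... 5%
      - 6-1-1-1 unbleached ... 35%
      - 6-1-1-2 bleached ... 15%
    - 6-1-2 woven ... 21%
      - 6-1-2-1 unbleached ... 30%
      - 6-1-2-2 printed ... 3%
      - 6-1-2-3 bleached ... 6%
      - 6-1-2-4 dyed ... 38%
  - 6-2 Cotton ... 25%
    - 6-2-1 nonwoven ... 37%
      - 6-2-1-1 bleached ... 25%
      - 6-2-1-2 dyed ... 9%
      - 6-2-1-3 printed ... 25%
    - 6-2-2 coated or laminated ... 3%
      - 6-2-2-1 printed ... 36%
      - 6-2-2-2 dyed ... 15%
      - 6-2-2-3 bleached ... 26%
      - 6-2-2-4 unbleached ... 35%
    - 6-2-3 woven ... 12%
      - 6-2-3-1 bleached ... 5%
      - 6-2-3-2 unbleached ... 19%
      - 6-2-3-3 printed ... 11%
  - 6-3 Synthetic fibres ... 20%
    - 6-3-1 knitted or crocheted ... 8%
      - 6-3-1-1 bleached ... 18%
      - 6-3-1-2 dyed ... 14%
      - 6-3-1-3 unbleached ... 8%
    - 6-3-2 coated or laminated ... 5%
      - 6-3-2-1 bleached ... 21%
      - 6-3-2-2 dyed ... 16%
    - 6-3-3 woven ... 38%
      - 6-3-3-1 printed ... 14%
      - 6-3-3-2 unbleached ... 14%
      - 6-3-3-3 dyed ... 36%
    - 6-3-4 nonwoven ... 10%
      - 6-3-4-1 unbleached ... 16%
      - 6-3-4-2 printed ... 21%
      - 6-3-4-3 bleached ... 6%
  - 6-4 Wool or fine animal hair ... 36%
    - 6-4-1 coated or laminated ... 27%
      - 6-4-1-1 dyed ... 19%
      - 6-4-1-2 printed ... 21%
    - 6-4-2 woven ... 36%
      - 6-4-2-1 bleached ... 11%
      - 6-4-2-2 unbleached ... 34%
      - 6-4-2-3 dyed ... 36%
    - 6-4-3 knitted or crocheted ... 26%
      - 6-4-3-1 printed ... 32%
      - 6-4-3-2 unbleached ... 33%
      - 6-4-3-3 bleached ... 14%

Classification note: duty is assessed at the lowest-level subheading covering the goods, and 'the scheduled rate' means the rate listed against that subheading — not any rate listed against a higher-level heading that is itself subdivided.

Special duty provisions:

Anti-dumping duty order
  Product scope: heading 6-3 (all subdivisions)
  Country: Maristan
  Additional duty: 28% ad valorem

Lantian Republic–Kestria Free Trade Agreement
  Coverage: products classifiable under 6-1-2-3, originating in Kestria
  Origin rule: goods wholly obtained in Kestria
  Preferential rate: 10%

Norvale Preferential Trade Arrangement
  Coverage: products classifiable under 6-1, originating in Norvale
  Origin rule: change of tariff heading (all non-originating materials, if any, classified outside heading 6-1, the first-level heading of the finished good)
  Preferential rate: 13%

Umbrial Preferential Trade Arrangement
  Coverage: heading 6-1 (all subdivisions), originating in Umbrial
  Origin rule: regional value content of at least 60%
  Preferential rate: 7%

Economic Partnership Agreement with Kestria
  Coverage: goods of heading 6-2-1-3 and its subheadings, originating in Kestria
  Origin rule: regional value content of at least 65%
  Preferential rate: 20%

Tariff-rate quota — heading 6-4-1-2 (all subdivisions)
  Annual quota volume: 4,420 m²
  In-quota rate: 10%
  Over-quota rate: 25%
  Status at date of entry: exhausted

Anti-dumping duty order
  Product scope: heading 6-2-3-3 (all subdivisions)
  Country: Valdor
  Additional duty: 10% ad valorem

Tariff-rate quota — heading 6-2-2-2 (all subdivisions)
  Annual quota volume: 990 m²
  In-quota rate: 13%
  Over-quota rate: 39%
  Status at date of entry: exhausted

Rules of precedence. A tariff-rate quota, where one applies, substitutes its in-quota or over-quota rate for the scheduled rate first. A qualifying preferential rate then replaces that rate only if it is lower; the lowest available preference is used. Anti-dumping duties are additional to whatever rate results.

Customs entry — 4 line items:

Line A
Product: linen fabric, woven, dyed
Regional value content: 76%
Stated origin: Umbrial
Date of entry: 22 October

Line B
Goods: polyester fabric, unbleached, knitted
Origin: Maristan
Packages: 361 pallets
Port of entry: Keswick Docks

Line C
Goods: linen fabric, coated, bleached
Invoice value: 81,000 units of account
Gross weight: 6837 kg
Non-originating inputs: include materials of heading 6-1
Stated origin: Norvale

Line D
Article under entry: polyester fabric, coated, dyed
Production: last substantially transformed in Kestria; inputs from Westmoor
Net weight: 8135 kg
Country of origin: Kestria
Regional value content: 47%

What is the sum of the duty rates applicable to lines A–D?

74%

Line A: linen → 6-1; woven → 6-1-2; dyed → 6-1-2-4. Scheduled 38%. Umbrial agreement on 6-1: RVC ≥ 60% → 7% available; preferential 7%. → 7%.
Line B: polyester → 6-3; knitted → 6-3-1; unbleached → 6-3-1-3. Scheduled 8%. anti-dumping (Maristan, 6-3): +28%; total 8% + 28% = 36%. → 36%.
Line C: linen → 6-1; coated → 6-1-1; bleached → 6-1-1-2. Scheduled 15%. Norvale agreement on 6-1: CTH not met. → 15%.
Line D: polyester → 6-3; coated → 6-3-2; dyed → 6-3-2-2. Scheduled 16%. Kestria agreement on 6-1-2-3: 6-3-2-2 not covered; Kestria agreement on 6-2-1-3: 6-3-2-2 not covered. → 16%.
Sum: 7% + 36% + 15% + 16% = 74%.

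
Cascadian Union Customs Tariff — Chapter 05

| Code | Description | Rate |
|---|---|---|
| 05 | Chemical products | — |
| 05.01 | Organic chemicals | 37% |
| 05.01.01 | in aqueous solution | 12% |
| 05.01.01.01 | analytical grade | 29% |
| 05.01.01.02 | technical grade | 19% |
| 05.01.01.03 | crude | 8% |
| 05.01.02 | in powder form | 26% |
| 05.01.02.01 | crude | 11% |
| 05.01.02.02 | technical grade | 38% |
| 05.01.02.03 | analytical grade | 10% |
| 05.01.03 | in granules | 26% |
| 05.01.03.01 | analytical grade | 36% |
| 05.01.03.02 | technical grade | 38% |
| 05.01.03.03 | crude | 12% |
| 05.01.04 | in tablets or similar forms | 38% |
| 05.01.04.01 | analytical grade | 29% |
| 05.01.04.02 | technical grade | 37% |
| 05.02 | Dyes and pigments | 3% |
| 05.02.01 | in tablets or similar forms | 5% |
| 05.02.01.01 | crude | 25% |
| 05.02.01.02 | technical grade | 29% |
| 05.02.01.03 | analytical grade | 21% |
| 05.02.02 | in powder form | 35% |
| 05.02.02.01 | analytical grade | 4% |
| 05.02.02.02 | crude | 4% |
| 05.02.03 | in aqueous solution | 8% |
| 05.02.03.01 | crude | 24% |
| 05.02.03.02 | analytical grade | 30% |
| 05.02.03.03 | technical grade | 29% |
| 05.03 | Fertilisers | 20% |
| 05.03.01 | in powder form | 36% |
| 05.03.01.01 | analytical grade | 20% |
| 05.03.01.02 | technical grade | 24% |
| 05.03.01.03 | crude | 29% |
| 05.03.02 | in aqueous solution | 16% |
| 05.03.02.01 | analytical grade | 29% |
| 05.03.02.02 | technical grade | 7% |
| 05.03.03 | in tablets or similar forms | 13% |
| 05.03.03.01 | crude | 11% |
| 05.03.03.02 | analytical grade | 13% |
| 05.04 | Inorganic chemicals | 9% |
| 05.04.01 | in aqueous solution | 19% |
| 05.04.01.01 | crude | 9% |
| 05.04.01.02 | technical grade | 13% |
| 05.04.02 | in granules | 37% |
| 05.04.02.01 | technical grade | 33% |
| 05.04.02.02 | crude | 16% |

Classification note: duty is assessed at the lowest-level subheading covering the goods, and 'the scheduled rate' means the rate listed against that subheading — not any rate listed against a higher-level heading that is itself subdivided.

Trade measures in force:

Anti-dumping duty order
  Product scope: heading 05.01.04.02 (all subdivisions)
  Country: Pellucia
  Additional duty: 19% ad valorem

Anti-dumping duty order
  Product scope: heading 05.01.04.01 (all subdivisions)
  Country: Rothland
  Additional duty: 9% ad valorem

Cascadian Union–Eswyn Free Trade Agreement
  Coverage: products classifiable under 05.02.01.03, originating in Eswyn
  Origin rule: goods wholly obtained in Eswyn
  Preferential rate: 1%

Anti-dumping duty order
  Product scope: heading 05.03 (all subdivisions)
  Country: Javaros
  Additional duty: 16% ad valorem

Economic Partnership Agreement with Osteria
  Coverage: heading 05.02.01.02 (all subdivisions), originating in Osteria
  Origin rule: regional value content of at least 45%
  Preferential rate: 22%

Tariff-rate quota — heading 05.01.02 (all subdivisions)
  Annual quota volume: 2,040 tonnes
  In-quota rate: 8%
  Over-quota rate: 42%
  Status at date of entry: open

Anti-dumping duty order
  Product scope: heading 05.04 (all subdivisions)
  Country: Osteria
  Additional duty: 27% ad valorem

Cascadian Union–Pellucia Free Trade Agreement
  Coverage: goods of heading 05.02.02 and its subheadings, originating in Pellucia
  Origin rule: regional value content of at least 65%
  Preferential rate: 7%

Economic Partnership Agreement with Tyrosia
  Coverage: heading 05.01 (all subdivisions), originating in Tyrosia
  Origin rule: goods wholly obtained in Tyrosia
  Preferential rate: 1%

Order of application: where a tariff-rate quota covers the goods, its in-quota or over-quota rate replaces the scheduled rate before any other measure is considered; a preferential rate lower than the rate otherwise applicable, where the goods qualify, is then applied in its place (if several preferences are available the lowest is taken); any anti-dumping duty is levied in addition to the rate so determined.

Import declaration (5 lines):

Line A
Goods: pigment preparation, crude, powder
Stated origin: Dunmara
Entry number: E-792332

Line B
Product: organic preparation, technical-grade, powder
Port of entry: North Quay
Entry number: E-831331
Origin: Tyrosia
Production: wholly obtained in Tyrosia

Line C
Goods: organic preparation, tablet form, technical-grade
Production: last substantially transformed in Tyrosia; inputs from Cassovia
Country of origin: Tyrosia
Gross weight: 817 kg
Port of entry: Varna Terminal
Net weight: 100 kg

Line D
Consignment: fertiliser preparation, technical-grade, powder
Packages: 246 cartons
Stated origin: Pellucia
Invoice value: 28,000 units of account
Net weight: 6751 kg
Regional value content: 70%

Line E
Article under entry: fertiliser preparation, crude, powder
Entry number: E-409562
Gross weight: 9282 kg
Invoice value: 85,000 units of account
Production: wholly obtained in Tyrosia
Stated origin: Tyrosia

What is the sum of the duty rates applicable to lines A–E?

95%

Line A: pigment → 05.02; powder → 05.02.02; crude → 05.02.02.02. Scheduled 4%. No special measure applies. → 4%.
Line B: organic → 05.01; powder → 05.01.02; technical-grade → 05.01.02.02. Scheduled 38%. quota on 05.01.02 open → in-quota 8%; Tyrosia agreement on 05.01: wholly obtained → 1% available; preferential 1%. → 1%.
Line C: organic → 05.01; tablet form → 05.01.04; technical-grade → 05.01.04.02. Scheduled 37%. Tyrosia agreement on 05.01: not wholly obtained. → 37%.
Line D: fertiliser → 05.03; powder → 05.03.01; technical-grade → 05.03.01.02. Scheduled 24%. Pellucia agreement on 05.02.02: 05.03.01.02 not covered. → 24%.
Line E: fertiliser → 05.03; powder → 05.03.01; crude → 05.03.01.03. Scheduled 29%. Tyrosia agreement on 05.01: 05.03.01.03 not covered. → 29%.
Sum: 4% + 1% + 37% + 24% + 29% = 95%.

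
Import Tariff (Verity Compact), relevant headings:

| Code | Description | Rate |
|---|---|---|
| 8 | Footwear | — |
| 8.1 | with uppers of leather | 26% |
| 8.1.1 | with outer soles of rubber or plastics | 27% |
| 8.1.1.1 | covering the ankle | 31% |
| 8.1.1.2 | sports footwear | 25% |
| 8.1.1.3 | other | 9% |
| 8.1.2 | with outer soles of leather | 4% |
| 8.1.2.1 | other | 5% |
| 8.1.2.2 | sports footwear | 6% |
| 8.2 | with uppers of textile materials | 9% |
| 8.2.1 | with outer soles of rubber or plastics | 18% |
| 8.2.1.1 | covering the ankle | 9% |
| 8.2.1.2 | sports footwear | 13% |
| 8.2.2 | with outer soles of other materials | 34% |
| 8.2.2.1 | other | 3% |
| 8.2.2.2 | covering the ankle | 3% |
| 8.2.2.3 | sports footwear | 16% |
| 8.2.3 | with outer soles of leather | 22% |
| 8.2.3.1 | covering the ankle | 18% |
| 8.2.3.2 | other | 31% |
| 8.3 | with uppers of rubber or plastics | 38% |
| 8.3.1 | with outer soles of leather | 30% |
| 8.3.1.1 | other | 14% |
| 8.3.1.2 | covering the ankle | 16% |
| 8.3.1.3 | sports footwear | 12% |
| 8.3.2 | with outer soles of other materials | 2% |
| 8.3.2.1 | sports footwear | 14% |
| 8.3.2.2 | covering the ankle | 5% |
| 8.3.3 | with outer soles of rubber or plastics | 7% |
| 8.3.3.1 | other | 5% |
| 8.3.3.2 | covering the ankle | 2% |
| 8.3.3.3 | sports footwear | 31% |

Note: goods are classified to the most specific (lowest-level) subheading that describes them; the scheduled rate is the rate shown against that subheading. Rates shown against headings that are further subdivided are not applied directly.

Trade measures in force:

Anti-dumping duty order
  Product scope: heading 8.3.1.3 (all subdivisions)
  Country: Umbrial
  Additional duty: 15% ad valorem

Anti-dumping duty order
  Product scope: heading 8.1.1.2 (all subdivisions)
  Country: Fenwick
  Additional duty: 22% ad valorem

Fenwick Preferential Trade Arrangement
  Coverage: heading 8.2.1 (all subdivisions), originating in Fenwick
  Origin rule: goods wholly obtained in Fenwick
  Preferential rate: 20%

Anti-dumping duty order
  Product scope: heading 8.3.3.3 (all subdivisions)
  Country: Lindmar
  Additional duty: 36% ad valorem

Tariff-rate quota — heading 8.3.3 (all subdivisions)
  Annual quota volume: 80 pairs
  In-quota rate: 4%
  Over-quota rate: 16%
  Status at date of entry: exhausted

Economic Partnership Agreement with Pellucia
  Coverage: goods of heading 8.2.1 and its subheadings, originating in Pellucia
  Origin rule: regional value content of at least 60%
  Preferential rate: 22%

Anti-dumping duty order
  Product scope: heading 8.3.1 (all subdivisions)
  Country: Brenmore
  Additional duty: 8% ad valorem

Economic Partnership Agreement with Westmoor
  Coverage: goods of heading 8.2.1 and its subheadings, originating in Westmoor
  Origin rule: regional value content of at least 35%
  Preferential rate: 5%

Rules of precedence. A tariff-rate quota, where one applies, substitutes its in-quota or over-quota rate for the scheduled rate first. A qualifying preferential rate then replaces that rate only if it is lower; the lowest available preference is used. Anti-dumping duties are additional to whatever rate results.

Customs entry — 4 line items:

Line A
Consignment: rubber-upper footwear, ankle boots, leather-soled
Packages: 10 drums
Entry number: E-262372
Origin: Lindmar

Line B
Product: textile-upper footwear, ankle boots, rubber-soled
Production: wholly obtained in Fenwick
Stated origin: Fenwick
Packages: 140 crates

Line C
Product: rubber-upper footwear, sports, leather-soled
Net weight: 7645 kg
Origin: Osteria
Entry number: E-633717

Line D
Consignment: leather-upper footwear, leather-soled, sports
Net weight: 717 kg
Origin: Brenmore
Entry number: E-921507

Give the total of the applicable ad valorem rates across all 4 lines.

Line A: rubber-upper → 8.3; leather-soled → 8.3.1; ankle boots → 8.3.1.2. Scheduled 16%. No special measure applies. → 16%.
Line B: textile-upper → 8.2; rubber-soled → 8.2.1; ankle boots → 8.2.1.1. Scheduled 9%. Fenwick agreement on 8.2.1: wholly obtained → 20% available; preference 20% not lower than 9% → no reduction. → 9%.
Line C: rubber-upper → 8.3; leather-soled → 8.3.1; sports → 8.3.1.3. Scheduled 12%. No special measure applies. → 12%.
Line D: leather-upper → 8.1; leather-soled → 8.1.2; sports → 8.1.2.2. Scheduled 6%. No special measure applies. → 6%.
Sum: 16% + 9% + 12% + 6% = 43%.

43%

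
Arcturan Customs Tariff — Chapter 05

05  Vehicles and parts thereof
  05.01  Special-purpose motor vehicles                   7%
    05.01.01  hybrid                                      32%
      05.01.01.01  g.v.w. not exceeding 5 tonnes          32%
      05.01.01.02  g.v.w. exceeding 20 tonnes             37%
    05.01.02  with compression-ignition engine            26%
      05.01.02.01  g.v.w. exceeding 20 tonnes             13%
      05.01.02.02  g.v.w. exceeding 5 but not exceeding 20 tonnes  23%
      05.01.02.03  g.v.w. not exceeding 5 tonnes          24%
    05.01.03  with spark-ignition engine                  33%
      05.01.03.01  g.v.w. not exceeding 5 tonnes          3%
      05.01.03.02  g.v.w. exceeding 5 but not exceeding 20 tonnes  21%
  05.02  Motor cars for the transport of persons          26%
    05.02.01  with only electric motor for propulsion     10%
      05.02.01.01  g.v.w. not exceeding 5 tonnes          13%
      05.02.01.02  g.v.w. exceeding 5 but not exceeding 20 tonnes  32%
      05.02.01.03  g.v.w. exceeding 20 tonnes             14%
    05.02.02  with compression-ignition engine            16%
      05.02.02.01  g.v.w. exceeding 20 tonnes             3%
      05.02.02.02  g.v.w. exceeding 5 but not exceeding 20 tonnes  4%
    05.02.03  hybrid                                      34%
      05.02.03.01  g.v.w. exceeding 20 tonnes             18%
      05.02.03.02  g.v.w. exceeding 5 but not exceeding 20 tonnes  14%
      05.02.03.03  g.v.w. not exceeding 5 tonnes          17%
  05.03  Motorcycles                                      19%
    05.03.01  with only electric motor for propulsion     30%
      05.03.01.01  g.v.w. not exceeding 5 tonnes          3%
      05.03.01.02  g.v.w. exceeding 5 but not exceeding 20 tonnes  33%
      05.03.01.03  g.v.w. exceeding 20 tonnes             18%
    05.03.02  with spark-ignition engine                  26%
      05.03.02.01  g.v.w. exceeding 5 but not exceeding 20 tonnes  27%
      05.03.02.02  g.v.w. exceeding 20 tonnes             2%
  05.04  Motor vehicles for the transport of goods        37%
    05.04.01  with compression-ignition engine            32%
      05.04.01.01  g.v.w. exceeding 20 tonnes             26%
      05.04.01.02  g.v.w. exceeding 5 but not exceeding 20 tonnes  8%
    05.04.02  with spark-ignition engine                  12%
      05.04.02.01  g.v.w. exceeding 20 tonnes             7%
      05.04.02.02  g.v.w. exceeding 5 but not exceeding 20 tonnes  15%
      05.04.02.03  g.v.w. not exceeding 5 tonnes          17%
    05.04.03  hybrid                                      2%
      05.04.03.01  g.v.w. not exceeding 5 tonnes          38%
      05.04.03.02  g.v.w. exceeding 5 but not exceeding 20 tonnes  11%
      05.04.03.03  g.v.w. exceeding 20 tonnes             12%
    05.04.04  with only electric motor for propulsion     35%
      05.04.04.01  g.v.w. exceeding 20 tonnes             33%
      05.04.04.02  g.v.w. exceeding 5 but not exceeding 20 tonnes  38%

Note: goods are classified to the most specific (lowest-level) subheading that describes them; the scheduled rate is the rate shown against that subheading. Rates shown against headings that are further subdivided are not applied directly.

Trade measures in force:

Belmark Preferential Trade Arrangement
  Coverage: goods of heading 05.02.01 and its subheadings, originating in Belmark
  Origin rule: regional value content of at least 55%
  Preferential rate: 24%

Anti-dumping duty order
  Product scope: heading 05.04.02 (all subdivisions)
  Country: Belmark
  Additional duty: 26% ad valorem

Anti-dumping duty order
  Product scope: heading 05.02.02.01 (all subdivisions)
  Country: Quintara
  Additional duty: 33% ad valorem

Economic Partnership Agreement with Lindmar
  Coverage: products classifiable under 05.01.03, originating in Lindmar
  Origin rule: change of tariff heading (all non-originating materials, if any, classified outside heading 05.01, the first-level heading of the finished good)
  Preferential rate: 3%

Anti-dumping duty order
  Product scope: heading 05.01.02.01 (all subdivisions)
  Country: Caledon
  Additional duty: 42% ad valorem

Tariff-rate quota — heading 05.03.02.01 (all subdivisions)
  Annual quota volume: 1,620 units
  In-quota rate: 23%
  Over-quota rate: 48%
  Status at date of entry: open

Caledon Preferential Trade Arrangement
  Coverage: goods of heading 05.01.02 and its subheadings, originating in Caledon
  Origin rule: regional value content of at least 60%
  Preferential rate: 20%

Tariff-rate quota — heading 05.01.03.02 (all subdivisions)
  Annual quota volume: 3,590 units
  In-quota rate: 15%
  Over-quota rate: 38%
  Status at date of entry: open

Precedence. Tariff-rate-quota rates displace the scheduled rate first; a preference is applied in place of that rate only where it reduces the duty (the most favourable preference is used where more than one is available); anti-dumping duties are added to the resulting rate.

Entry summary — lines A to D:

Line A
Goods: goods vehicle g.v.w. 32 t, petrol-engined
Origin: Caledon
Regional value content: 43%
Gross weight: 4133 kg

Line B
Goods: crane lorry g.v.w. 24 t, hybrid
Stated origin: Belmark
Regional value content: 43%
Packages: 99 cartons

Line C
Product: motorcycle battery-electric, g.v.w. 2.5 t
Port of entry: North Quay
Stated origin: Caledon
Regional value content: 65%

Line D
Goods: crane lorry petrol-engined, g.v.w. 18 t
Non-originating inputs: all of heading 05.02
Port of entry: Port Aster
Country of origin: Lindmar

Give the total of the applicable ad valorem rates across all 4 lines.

Line A: goods vehicle → 05.04; petrol-engined → 05.04.02; g.v.w. 32 t → 05.04.02.01. Scheduled 7%. Caledon agreement on 05.01.02: 05.04.02.01 not covered. → 7%.
Line B: crane lorry → 05.01; hybrid → 05.01.01; g.v.w. 24 t → 05.01.01.02. Scheduled 37%. Belmark agreement on 05.02.01: 05.01.01.02 not covered. → 37%.
Line C: motorcycle → 05.03; battery-electric → 05.03.01; g.v.w. 2.5 t → 05.03.01.01. Scheduled 3%. Caledon agreement on 05.01.02: 05.03.01.01 not covered. → 3%.
Line D: crane lorry → 05.01; petrol-engined → 05.01.03; g.v.w. 18 t → 05.01.03.02. Scheduled 21%. quota on 05.01.03.02 open → in-quota 15%; Lindmar agreement on 05.01.03: CTH met → 3% available; preferential 3%. → 3%.
Sum: 7% + 37% + 3% + 3% = 50%.

50%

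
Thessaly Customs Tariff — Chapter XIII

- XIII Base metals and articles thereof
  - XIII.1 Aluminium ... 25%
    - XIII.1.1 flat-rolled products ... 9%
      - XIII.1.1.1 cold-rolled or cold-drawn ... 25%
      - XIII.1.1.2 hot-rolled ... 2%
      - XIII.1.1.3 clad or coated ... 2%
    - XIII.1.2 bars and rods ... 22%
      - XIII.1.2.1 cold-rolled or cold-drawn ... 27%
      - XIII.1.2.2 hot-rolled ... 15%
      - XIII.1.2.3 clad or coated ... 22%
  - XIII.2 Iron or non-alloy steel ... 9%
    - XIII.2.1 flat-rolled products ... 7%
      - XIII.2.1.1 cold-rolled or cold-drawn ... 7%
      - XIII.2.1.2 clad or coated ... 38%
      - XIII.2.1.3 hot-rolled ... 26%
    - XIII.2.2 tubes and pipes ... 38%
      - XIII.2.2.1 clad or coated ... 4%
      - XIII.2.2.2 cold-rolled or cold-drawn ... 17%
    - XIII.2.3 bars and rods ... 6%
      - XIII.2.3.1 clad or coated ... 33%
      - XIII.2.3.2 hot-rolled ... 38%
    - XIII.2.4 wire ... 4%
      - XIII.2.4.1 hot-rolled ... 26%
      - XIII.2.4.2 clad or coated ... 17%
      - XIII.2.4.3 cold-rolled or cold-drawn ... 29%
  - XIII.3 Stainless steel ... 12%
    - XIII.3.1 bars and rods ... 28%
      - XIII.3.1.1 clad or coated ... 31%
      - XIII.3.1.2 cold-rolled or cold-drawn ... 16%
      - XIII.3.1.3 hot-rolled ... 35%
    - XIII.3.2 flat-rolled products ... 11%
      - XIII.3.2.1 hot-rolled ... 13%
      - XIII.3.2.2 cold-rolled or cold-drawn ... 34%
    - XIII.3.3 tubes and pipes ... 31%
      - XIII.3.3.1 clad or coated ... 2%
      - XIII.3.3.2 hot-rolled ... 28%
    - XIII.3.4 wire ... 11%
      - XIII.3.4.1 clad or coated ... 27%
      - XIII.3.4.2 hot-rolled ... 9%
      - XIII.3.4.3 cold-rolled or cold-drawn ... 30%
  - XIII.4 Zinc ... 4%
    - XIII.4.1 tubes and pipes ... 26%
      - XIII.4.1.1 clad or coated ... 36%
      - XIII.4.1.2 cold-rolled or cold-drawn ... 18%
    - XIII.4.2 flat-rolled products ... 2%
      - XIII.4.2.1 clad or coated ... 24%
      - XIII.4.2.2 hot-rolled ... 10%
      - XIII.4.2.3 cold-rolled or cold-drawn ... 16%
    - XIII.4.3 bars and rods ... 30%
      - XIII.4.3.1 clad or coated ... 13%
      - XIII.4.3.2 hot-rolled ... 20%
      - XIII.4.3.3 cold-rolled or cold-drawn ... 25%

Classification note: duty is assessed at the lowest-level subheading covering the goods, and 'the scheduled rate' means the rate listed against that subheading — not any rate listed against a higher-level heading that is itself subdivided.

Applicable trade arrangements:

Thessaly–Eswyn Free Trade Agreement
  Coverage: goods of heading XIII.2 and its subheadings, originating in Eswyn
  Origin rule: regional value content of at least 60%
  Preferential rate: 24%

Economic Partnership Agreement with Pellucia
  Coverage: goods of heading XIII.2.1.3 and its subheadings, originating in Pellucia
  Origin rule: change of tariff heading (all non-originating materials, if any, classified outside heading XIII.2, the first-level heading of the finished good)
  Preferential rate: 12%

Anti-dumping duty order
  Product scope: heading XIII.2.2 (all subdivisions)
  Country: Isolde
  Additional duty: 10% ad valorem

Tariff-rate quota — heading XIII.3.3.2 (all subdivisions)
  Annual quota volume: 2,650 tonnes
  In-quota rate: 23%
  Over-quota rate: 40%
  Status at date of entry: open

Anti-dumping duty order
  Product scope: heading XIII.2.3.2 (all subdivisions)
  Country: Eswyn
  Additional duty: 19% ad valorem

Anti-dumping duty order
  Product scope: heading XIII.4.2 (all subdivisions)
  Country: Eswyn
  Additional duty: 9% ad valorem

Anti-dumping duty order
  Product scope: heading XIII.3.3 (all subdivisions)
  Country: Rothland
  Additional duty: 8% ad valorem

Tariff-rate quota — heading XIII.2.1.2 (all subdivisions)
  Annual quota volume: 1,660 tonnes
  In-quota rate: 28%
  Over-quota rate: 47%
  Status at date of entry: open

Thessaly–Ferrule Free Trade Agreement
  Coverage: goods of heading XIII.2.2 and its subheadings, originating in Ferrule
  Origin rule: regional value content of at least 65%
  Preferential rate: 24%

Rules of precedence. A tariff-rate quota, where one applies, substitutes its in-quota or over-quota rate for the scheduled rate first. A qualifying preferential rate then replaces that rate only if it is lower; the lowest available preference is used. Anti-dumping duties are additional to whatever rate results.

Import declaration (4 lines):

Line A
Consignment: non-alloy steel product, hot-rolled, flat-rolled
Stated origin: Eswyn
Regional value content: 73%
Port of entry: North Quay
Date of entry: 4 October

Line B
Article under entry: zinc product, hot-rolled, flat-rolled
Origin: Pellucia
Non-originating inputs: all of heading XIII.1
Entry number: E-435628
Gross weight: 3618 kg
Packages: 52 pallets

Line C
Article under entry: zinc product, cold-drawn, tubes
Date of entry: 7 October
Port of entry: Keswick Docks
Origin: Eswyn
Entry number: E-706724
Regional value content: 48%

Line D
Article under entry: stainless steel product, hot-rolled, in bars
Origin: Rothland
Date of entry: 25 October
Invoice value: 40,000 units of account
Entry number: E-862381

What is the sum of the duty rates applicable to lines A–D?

Line A: non-alloy steel → XIII.2; flat-rolled → XIII.2.1; hot-rolled → XIII.2.1.3. Scheduled 26%. Eswyn agreement on XIII.2: RVC ≥ 60% → 24% available; preferential 24%. → 24%.
Line B: zinc → XIII.4; flat-rolled → XIII.4.2; hot-rolled → XIII.4.2.2. Scheduled 10%. Pellucia agreement on XIII.2.1.3: XIII.4.2.2 not covered. → 10%.
Line C: zinc → XIII.4; tubes → XIII.4.1; cold-drawn → XIII.4.1.2. Scheduled 18%. Eswyn agreement on XIII.2: XIII.4.1.2 not covered. → 18%.
Line D: stainless steel → XIII.3; in bars → XIII.3.1; hot-rolled → XIII.3.1.3. Scheduled 35%. No special measure applies. → 35%.
Sum: 24% + 10% + 18% + 35% = 87%.

87%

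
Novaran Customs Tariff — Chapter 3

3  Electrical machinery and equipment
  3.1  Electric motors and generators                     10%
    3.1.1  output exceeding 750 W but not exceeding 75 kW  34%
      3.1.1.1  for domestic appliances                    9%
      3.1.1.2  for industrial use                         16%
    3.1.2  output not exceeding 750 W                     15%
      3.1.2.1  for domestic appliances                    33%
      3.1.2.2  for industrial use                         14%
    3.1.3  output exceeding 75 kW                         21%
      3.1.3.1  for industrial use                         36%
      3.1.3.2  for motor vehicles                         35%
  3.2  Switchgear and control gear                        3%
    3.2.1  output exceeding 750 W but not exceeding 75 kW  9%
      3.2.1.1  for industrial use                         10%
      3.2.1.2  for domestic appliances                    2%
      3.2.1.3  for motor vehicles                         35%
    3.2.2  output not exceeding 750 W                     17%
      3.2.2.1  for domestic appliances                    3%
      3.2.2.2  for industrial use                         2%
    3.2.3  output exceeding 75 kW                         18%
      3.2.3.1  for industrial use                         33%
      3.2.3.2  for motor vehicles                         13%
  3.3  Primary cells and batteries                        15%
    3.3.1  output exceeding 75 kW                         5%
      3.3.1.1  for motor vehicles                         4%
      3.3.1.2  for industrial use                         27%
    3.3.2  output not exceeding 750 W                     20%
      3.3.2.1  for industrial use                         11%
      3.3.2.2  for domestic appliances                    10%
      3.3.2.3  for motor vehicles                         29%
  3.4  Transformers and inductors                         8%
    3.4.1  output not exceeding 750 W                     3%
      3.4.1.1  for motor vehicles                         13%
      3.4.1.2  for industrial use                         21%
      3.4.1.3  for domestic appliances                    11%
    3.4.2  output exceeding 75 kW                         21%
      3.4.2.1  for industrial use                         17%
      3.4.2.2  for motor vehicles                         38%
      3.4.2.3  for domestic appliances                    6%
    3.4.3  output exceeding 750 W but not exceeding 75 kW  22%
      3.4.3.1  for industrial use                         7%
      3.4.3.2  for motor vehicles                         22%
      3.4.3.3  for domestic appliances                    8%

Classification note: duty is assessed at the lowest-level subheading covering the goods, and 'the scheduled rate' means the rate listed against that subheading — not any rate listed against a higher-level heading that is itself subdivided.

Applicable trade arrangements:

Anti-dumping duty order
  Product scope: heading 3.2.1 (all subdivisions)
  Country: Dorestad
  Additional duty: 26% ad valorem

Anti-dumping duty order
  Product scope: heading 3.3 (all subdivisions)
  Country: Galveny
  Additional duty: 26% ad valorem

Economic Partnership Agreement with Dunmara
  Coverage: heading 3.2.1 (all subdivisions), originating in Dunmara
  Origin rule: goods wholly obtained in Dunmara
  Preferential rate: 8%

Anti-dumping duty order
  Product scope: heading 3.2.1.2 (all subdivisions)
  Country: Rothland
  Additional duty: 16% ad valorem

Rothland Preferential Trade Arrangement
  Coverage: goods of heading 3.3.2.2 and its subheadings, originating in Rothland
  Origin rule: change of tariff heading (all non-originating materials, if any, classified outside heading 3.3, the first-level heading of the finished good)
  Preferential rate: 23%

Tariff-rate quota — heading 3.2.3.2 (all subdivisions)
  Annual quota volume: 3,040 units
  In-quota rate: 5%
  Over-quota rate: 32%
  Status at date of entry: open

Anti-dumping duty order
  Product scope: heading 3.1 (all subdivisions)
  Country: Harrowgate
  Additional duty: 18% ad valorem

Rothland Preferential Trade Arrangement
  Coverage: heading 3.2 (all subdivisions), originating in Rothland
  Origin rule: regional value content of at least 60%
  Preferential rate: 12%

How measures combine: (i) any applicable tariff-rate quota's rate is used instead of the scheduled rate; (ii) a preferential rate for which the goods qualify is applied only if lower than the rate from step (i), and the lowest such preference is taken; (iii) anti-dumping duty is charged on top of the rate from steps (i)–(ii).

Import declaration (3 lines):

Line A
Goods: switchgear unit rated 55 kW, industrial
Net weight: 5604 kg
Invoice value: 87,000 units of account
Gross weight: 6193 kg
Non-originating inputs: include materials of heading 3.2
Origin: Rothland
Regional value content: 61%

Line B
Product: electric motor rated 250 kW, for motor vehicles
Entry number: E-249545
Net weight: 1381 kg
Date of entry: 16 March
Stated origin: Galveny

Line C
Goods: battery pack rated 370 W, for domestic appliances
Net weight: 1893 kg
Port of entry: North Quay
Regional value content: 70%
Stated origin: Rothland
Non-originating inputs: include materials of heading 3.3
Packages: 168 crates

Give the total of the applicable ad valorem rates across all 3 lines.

55%

Line A: switchgear unit → 3.2; rated 55 kW → 3.2.1; industrial → 3.2.1.1. Scheduled 10%. Rothland agreement on 3.3.2.2: 3.2.1.1 not covered; Rothland agreement on 3.2: RVC ≥ 60% → 12% available; preference 12% not lower than 10% → no reduction. → 10%.
Line B: electric motor → 3.1; rated 250 kW → 3.1.3; for motor vehicles → 3.1.3.2. Scheduled 35%. No special measure applies. → 35%.
Line C: battery pack → 3.3; rated 370 W → 3.3.2; for domestic appliances → 3.3.2.2. Scheduled 10%. Rothland agreement on 3.3.2.2: CTH not met; Rothland agreement on 3.2: 3.3.2.2 not covered. → 10%.
Sum: 10% + 35% + 10% = 55%.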